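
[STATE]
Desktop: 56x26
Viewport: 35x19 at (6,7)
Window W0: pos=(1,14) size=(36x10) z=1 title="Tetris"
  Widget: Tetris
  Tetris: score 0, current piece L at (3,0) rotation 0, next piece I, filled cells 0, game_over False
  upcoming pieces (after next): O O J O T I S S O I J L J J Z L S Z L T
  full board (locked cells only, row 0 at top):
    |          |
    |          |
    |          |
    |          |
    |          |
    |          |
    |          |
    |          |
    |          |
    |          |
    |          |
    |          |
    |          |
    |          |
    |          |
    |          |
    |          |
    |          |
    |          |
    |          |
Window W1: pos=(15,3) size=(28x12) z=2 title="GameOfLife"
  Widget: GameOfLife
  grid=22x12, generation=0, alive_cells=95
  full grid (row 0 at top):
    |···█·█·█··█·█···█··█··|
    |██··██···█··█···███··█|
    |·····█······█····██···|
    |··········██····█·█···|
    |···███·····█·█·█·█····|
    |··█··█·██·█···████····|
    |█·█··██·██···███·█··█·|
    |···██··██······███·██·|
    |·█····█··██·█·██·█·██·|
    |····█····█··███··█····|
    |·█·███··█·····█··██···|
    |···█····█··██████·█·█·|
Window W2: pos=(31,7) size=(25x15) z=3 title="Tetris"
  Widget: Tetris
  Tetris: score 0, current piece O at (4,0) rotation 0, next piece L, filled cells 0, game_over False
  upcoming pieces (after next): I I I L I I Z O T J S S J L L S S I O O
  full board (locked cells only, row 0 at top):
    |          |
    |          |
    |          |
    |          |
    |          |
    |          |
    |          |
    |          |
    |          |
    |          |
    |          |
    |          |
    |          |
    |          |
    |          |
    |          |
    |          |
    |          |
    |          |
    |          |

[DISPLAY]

         ┃·····█······█··┏━━━━━━━━━
         ┃··········██···┃ Tetris  
         ┃···███·····█·█·┠─────────
         ┃··█··█·██·█···█┃         
         ┃█·█··██·██···██┃         
         ┃···██··██······┃         
         ┃·█····█··██·█·█┃         
━━━━━━━━━┗━━━━━━━━━━━━━━━┃         
ris                      ┃         
─────────────────────────┃         
      │Next:             ┃         
      │████              ┃         
      │                  ┃         
      │                  ┃         
      │                  ┗━━━━━━━━━
      │                       ┃    
━━━━━━━━━━━━━━━━━━━━━━━━━━━━━━┛    
                                   
                                   


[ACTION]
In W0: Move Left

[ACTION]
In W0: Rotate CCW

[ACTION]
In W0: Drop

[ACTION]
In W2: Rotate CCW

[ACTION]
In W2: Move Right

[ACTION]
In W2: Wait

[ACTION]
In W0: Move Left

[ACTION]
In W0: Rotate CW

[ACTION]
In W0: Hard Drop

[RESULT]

         ┃·····█······█··┏━━━━━━━━━
         ┃··········██···┃ Tetris  
         ┃···███·····█·█·┠─────────
         ┃··█··█·██·█···█┃         
         ┃█·█··██·██···██┃         
         ┃···██··██······┃         
         ┃·█····█··██·█·█┃         
━━━━━━━━━┗━━━━━━━━━━━━━━━┃         
ris                      ┃         
─────────────────────────┃         
      │Next:             ┃         
      │▓▓                ┃         
      │▓▓                ┃         
      │                  ┃         
      │                  ┗━━━━━━━━━
      │                       ┃    
━━━━━━━━━━━━━━━━━━━━━━━━━━━━━━┛    
                                   
                                   


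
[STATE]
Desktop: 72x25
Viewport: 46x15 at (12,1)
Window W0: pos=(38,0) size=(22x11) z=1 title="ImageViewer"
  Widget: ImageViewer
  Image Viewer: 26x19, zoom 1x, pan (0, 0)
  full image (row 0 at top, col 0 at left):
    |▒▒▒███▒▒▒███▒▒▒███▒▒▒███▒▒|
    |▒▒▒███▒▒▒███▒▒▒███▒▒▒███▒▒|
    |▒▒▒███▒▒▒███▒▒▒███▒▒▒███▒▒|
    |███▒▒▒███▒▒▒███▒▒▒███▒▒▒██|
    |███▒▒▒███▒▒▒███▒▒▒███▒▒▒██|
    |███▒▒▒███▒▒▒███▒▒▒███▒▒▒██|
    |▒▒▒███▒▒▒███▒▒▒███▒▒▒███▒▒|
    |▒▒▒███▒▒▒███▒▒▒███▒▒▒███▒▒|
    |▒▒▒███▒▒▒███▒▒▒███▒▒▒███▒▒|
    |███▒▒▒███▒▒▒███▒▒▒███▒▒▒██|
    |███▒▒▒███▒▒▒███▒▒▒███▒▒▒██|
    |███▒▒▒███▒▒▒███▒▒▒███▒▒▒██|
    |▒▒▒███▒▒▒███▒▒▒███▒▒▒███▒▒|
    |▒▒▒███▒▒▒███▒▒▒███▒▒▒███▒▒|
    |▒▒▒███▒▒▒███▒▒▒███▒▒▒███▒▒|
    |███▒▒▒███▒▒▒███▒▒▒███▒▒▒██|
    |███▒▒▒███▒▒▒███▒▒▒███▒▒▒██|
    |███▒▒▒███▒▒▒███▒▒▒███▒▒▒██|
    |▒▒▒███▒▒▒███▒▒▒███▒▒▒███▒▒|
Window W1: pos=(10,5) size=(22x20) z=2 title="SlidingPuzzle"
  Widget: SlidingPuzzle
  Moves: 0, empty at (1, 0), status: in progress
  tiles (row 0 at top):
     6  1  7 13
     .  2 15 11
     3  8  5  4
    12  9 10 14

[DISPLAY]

                          ┃ ImageViewer       
                          ┠───────────────────
                          ┃▒▒▒███▒▒▒███▒▒▒███▒
                          ┃▒▒▒███▒▒▒███▒▒▒███▒
━━━━━━━━━━━━━━━━━━━┓      ┃▒▒▒███▒▒▒███▒▒▒███▒
SlidingPuzzle      ┃      ┃███▒▒▒███▒▒▒███▒▒▒█
───────────────────┨      ┃███▒▒▒███▒▒▒███▒▒▒█
────┬────┬────┬────┃      ┃███▒▒▒███▒▒▒███▒▒▒█
  6 │  1 │  7 │ 13 ┃      ┃▒▒▒███▒▒▒███▒▒▒███▒
────┼────┼────┼────┃      ┗━━━━━━━━━━━━━━━━━━━
    │  2 │ 15 │ 11 ┃                          
────┼────┼────┼────┃                          
  3 │  8 │  5 │  4 ┃                          
────┼────┼────┼────┃                          
 12 │  9 │ 10 │ 14 ┃                          


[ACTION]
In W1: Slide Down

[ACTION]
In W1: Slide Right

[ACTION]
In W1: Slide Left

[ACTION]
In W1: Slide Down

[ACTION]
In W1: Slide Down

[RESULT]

                          ┃ ImageViewer       
                          ┠───────────────────
                          ┃▒▒▒███▒▒▒███▒▒▒███▒
                          ┃▒▒▒███▒▒▒███▒▒▒███▒
━━━━━━━━━━━━━━━━━━━┓      ┃▒▒▒███▒▒▒███▒▒▒███▒
SlidingPuzzle      ┃      ┃███▒▒▒███▒▒▒███▒▒▒█
───────────────────┨      ┃███▒▒▒███▒▒▒███▒▒▒█
────┬────┬────┬────┃      ┃███▒▒▒███▒▒▒███▒▒▒█
  1 │    │  7 │ 13 ┃      ┃▒▒▒███▒▒▒███▒▒▒███▒
────┼────┼────┼────┃      ┗━━━━━━━━━━━━━━━━━━━
  6 │  2 │ 15 │ 11 ┃                          
────┼────┼────┼────┃                          
  3 │  8 │  5 │  4 ┃                          
────┼────┼────┼────┃                          
 12 │  9 │ 10 │ 14 ┃                          


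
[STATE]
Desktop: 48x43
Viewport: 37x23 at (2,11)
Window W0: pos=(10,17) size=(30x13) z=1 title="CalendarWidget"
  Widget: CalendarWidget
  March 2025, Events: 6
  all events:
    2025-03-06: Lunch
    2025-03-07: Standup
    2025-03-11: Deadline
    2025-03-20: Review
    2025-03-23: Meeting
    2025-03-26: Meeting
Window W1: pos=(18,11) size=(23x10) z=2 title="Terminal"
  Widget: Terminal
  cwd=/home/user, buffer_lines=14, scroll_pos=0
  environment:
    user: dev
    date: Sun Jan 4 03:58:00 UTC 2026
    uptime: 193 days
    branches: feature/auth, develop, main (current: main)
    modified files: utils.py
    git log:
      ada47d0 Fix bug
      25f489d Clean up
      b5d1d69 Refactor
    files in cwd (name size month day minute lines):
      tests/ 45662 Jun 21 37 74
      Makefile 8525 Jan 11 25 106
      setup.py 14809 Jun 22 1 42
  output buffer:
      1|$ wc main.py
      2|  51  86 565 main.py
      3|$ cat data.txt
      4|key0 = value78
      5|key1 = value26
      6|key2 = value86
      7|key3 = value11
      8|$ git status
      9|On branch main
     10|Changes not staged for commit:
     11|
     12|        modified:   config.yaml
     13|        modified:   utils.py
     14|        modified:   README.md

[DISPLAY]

                ┏━━━━━━━━━━━━━━━━━━━━
                ┃ Terminal           
                ┠────────────────────
                ┃$ wc main.py        
                ┃  51  86 565 main.py
                ┃$ cat data.txt      
        ┏━━━━━━━┃key0 = value78      
        ┃ Calend┃key1 = value26      
        ┠───────┃key2 = value86      
        ┃       ┗━━━━━━━━━━━━━━━━━━━━
        ┃Mo Tu We Th Fr Sa Su        
        ┃                1  2        
        ┃ 3  4  5  6*  7*  8  9      
        ┃10 11* 12 13 14 15 16       
        ┃17 18 19 20* 21 22 23*      
        ┃24 25 26* 27 28 29 30       
        ┃31                          
        ┃                            
        ┗━━━━━━━━━━━━━━━━━━━━━━━━━━━━
                                     
                                     
                                     
                                     


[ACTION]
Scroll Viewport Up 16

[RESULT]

                                     
                                     
                                     
                                     
                                     
                                     
                                     
                                     
                                     
                                     
                                     
                ┏━━━━━━━━━━━━━━━━━━━━
                ┃ Terminal           
                ┠────────────────────
                ┃$ wc main.py        
                ┃  51  86 565 main.py
                ┃$ cat data.txt      
        ┏━━━━━━━┃key0 = value78      
        ┃ Calend┃key1 = value26      
        ┠───────┃key2 = value86      
        ┃       ┗━━━━━━━━━━━━━━━━━━━━
        ┃Mo Tu We Th Fr Sa Su        
        ┃                1  2        


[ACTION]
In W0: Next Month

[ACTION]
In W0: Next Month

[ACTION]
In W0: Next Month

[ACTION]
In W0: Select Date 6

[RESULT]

                                     
                                     
                                     
                                     
                                     
                                     
                                     
                                     
                                     
                                     
                                     
                ┏━━━━━━━━━━━━━━━━━━━━
                ┃ Terminal           
                ┠────────────────────
                ┃$ wc main.py        
                ┃  51  86 565 main.py
                ┃$ cat data.txt      
        ┏━━━━━━━┃key0 = value78      
        ┃ Calend┃key1 = value26      
        ┠───────┃key2 = value86      
        ┃       ┗━━━━━━━━━━━━━━━━━━━━
        ┃Mo Tu We Th Fr Sa Su        
        ┃                   1        


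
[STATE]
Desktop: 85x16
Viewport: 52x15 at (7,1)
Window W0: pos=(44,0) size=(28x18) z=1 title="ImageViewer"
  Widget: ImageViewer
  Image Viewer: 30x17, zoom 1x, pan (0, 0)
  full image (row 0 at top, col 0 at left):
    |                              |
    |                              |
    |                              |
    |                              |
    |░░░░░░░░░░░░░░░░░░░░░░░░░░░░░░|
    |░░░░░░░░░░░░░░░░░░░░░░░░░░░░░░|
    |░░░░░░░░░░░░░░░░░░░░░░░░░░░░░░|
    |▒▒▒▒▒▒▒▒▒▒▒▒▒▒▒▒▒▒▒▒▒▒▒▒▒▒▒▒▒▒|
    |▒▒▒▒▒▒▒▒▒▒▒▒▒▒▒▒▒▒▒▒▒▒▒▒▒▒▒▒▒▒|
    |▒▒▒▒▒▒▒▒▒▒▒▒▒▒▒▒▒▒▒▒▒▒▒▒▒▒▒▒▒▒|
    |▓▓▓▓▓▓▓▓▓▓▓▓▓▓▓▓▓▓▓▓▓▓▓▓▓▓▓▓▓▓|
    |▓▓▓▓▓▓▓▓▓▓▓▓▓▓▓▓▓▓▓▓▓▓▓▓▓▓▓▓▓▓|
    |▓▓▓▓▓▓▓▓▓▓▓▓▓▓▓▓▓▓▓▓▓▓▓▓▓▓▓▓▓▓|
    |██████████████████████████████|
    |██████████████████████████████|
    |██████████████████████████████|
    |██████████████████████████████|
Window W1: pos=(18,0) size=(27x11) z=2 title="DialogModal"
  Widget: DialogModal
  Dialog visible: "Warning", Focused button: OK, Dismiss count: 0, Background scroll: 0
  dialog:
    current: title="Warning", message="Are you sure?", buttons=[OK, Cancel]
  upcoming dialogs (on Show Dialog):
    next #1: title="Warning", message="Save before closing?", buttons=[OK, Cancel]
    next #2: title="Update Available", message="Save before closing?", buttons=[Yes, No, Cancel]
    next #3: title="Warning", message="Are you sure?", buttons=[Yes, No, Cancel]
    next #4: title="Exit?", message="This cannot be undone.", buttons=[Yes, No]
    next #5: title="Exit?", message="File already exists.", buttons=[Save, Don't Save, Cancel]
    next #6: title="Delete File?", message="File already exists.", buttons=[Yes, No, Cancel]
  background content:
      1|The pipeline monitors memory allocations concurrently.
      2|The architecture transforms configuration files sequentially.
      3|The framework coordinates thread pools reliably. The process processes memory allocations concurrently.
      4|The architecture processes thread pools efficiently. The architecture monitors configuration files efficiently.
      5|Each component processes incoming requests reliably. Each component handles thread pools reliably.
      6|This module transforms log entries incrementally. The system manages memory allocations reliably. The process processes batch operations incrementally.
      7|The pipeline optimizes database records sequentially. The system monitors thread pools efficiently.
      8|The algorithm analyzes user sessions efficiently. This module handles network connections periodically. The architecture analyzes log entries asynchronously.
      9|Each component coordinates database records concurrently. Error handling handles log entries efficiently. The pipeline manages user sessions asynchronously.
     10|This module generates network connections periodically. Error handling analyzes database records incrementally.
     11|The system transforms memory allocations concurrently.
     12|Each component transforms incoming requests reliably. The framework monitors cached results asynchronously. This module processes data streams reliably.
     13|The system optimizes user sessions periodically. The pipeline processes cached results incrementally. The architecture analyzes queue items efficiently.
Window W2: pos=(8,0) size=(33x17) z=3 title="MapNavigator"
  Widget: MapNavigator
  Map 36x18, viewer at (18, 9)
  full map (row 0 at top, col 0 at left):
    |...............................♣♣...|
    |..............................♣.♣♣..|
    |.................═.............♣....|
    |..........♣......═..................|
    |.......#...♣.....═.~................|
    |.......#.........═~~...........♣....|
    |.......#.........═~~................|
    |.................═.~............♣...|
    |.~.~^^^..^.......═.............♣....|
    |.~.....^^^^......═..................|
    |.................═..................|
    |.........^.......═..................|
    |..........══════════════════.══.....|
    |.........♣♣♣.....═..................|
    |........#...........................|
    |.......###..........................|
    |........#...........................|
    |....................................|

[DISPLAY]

 ┃ MapNavigator                  ┃   ┃ ImageViewer  
 ┠───────────────────────────────┨───┨──────────────
 ┃.......♣......═................┃mem┃              
 ┃....#...♣.....═.~..............┃for┃              
 ┃....#.........═~~...........♣..┃tes┃              
 ┃....#.........═~~..............┃sse┃              
 ┃..............═.~............♣.┃es ┃░░░░░░░░░░░░░░
 ┃~^^^..^.......═.............♣..┃ lo┃░░░░░░░░░░░░░░
 ┃....^^^^......═@...............┃ da┃░░░░░░░░░░░░░░
 ┃..............═................┃━━━┛▒▒▒▒▒▒▒▒▒▒▒▒▒▒
 ┃......^.......═................┃   ┃▒▒▒▒▒▒▒▒▒▒▒▒▒▒
 ┃.......══════════════════.══...┃   ┃▒▒▒▒▒▒▒▒▒▒▒▒▒▒
 ┃......♣♣♣.....═................┃   ┃▓▓▓▓▓▓▓▓▓▓▓▓▓▓
 ┃.....#.........................┃   ┃▓▓▓▓▓▓▓▓▓▓▓▓▓▓
 ┃....###........................┃   ┃▓▓▓▓▓▓▓▓▓▓▓▓▓▓


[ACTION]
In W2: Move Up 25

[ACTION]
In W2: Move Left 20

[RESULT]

 ┃ MapNavigator                  ┃   ┃ ImageViewer  
 ┠───────────────────────────────┨───┨──────────────
 ┃                               ┃mem┃              
 ┃                               ┃for┃              
 ┃                               ┃tes┃              
 ┃                               ┃sse┃              
 ┃                               ┃es ┃░░░░░░░░░░░░░░
 ┃                               ┃ lo┃░░░░░░░░░░░░░░
 ┃               @...............┃ da┃░░░░░░░░░░░░░░
 ┃               ................┃━━━┛▒▒▒▒▒▒▒▒▒▒▒▒▒▒
 ┃               ................┃   ┃▒▒▒▒▒▒▒▒▒▒▒▒▒▒
 ┃               ..........♣.....┃   ┃▒▒▒▒▒▒▒▒▒▒▒▒▒▒
 ┃               .......#...♣....┃   ┃▓▓▓▓▓▓▓▓▓▓▓▓▓▓
 ┃               .......#........┃   ┃▓▓▓▓▓▓▓▓▓▓▓▓▓▓
 ┃               .......#........┃   ┃▓▓▓▓▓▓▓▓▓▓▓▓▓▓


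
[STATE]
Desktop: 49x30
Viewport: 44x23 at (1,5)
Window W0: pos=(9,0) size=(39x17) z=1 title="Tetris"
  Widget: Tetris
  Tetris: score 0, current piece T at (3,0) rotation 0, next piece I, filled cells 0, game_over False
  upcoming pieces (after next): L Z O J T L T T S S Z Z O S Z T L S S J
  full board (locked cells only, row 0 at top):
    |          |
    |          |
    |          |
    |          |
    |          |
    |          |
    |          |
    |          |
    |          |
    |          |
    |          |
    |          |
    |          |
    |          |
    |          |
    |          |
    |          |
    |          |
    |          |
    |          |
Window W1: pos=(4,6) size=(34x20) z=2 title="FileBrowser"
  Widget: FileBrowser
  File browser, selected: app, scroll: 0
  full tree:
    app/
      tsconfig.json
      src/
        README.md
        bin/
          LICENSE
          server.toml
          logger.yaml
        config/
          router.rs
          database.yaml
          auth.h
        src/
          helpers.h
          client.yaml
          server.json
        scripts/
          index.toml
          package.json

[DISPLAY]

        ┃          │                        
   ┏━━━━━━━━━━━━━━━━━━━━━━━━━━━━━━━━┓       
   ┃ FileBrowser                    ┃       
   ┠────────────────────────────────┨       
   ┃> [-] app/                      ┃       
   ┃    tsconfig.json               ┃       
   ┃    [+] src/                    ┃       
   ┃                                ┃       
   ┃                                ┃       
   ┃                                ┃       
   ┃                                ┃       
   ┃                                ┃━━━━━━━
   ┃                                ┃       
   ┃                                ┃       
   ┃                                ┃       
   ┃                                ┃       
   ┃                                ┃       
   ┃                                ┃       
   ┃                                ┃       
   ┃                                ┃       
   ┗━━━━━━━━━━━━━━━━━━━━━━━━━━━━━━━━┛       
                                            
                                            


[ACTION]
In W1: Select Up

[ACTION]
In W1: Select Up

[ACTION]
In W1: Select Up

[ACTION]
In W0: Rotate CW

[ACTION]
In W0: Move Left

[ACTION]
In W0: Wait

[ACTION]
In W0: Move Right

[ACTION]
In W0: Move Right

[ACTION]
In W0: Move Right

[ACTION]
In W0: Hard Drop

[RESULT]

        ┃          │▒▒▒                     
   ┏━━━━━━━━━━━━━━━━━━━━━━━━━━━━━━━━┓       
   ┃ FileBrowser                    ┃       
   ┠────────────────────────────────┨       
   ┃> [-] app/                      ┃       
   ┃    tsconfig.json               ┃       
   ┃    [+] src/                    ┃       
   ┃                                ┃       
   ┃                                ┃       
   ┃                                ┃       
   ┃                                ┃       
   ┃                                ┃━━━━━━━
   ┃                                ┃       
   ┃                                ┃       
   ┃                                ┃       
   ┃                                ┃       
   ┃                                ┃       
   ┃                                ┃       
   ┃                                ┃       
   ┃                                ┃       
   ┗━━━━━━━━━━━━━━━━━━━━━━━━━━━━━━━━┛       
                                            
                                            


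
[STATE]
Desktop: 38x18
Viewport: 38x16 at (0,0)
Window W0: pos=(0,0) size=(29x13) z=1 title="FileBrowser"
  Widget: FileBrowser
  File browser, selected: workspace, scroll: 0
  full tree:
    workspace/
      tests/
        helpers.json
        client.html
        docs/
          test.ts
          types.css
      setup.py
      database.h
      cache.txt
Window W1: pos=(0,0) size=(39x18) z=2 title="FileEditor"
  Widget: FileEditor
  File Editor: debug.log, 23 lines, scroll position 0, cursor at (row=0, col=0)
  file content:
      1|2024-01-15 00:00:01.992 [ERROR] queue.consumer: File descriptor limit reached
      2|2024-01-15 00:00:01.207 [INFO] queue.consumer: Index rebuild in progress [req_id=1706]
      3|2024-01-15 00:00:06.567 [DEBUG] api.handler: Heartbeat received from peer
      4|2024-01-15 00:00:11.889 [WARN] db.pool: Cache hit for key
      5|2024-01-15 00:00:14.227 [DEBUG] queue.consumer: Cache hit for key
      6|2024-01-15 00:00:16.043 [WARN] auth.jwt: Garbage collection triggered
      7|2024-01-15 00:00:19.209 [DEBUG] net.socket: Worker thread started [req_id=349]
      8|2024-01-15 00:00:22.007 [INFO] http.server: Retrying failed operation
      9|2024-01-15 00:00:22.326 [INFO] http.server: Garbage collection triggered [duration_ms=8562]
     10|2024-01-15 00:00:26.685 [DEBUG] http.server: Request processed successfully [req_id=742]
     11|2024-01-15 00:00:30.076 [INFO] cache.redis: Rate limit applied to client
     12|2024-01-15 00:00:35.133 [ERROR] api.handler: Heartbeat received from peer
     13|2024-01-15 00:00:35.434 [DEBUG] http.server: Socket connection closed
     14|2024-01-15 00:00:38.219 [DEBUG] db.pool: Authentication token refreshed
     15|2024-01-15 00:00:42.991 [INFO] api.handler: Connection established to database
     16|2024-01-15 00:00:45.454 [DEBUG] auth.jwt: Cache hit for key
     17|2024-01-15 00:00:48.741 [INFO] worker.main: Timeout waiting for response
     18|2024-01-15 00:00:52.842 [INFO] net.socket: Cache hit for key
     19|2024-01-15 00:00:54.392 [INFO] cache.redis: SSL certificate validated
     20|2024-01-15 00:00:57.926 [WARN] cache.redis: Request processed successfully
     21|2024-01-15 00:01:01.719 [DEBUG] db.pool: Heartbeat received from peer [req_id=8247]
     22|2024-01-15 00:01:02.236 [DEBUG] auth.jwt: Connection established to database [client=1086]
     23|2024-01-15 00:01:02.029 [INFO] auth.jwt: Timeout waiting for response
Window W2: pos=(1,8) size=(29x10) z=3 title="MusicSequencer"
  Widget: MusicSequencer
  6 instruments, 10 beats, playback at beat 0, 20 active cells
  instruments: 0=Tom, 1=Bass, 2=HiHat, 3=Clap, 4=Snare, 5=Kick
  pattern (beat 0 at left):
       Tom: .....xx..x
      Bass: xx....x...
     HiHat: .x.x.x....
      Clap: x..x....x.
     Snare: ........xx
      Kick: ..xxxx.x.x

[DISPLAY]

┏━━━━━━━━━━━━━━━━━━━━━━━━━━━━━━━━━━━━━
┃ FileEditor                          
┠─────────────────────────────────────
┃█024-01-15 00:00:01.992 [ERROR] queu▲
┃2024-01-15 00:00:01.207 [INFO] queue█
┃2024-01-15 00:00:06.567 [DEBUG] api.░
┃2024-01-15 00:00:11.889 [WARN] db.po░
┃2024-01-15 00:00:14.227 [DEBUG] queu░
┃┏━━━━━━━━━━━━━━━━━━━━━━━━━━━┓] auth.░
┃┃ MusicSequencer            ┃G] net.░
┃┠───────────────────────────┨] http.░
┃┃      ▼123456789           ┃] http.░
┃┃   Tom·····██··█           ┃G] http░
┃┃  Bass██····█···           ┃] cache░
┃┃ HiHat·█·█·█····           ┃R] api.░
┃┃  Clap█··█····█·           ┃G] http░


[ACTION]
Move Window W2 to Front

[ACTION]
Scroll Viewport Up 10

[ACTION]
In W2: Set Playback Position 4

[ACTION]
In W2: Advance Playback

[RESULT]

┏━━━━━━━━━━━━━━━━━━━━━━━━━━━━━━━━━━━━━
┃ FileEditor                          
┠─────────────────────────────────────
┃█024-01-15 00:00:01.992 [ERROR] queu▲
┃2024-01-15 00:00:01.207 [INFO] queue█
┃2024-01-15 00:00:06.567 [DEBUG] api.░
┃2024-01-15 00:00:11.889 [WARN] db.po░
┃2024-01-15 00:00:14.227 [DEBUG] queu░
┃┏━━━━━━━━━━━━━━━━━━━━━━━━━━━┓] auth.░
┃┃ MusicSequencer            ┃G] net.░
┃┠───────────────────────────┨] http.░
┃┃      01234▼6789           ┃] http.░
┃┃   Tom·····██··█           ┃G] http░
┃┃  Bass██····█···           ┃] cache░
┃┃ HiHat·█·█·█····           ┃R] api.░
┃┃  Clap█··█····█·           ┃G] http░


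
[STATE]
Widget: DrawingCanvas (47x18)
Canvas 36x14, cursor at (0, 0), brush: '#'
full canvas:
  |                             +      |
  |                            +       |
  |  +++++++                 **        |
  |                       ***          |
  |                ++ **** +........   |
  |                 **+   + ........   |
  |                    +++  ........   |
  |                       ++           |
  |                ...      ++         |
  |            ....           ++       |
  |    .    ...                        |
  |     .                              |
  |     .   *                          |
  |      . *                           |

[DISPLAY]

+                            +                 
                            +                  
  +++++++                 **                   
                       ***                     
                ++ **** +........              
                 **+   + ........              
                    +++  ........              
                       ++                      
                ...      ++                    
            ....           ++                  
    .    ...                                   
     .                                         
     .   *                                     
      . *                                      
                                               
                                               
                                               
                                               


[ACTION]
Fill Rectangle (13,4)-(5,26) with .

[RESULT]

+                            +                 
                            +                  
  +++++++                 **                   
                       ***                     
                ++ **** +........              
    .............................              
    .............................              
    .......................                    
    .......................                    
    .......................++                  
    .......................                    
    .......................                    
    .......................                    
    .......................                    
                                               
                                               
                                               
                                               


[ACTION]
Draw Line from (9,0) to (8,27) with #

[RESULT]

+                            +                 
                            +                  
  +++++++                 **                   
                       ***                     
                ++ **** +........              
    .............................              
    .............................              
    .......................                    
    ..........##############                   
##############.............++                  
    .......................                    
    .......................                    
    .......................                    
    .......................                    
                                               
                                               
                                               
                                               


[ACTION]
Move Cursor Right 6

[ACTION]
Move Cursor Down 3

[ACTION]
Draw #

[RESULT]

                             +                 
                            +                  
  +++++++                 **                   
      #                ***                     
                ++ **** +........              
    .............................              
    .............................              
    .......................                    
    ..........##############                   
##############.............++                  
    .......................                    
    .......................                    
    .......................                    
    .......................                    
                                               
                                               
                                               
                                               


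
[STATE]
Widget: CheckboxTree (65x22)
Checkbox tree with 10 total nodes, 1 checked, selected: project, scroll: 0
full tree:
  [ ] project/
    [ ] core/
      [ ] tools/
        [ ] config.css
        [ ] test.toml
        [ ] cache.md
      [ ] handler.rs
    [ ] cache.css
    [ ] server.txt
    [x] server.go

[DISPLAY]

>[-] project/                                                    
   [ ] core/                                                     
     [ ] tools/                                                  
       [ ] config.css                                            
       [ ] test.toml                                             
       [ ] cache.md                                              
     [ ] handler.rs                                              
   [ ] cache.css                                                 
   [ ] server.txt                                                
   [x] server.go                                                 
                                                                 
                                                                 
                                                                 
                                                                 
                                                                 
                                                                 
                                                                 
                                                                 
                                                                 
                                                                 
                                                                 
                                                                 


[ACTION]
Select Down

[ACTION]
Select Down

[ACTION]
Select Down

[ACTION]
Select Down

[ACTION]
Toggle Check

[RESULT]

 [-] project/                                                    
   [-] core/                                                     
     [-] tools/                                                  
       [ ] config.css                                            
>      [x] test.toml                                             
       [ ] cache.md                                              
     [ ] handler.rs                                              
   [ ] cache.css                                                 
   [ ] server.txt                                                
   [x] server.go                                                 
                                                                 
                                                                 
                                                                 
                                                                 
                                                                 
                                                                 
                                                                 
                                                                 
                                                                 
                                                                 
                                                                 
                                                                 


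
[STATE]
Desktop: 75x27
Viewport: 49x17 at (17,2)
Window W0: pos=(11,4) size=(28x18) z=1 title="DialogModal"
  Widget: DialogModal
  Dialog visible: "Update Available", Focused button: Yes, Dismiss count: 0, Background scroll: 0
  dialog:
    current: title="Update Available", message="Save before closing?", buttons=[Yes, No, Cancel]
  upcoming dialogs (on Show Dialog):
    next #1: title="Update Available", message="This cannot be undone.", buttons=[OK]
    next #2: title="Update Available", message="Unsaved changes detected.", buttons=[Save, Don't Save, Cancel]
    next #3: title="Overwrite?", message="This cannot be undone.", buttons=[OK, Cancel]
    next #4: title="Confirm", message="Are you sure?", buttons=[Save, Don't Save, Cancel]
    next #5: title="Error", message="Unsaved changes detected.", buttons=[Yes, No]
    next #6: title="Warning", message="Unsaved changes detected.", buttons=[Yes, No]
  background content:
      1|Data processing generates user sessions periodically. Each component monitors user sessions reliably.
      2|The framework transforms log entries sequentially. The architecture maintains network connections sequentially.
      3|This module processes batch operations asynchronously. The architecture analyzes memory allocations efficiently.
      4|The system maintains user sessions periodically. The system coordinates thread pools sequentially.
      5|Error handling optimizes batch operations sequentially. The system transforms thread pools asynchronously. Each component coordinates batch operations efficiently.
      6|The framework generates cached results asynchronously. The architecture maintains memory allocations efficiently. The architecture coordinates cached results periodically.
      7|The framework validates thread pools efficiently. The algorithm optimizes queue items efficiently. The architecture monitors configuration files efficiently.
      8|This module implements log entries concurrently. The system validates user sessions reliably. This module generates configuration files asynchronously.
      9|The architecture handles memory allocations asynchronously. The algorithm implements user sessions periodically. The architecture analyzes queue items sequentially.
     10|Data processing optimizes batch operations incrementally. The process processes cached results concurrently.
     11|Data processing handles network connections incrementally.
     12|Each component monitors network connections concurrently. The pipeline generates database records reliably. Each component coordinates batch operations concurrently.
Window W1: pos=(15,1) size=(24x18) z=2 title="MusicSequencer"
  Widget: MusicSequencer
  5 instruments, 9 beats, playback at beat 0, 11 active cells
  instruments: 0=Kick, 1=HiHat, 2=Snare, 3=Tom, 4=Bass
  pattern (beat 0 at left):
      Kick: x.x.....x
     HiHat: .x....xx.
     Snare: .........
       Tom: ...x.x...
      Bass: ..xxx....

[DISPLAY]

MusicSequencer       ┃                           
─────────────────────┨                           
     ▼12345678       ┃                           
 Kick█·█·····█       ┃                           
HiHat·█····██·       ┃                           
Snare·········       ┃                           
  Tom···█·█···       ┃                           
 Bass··███····       ┃                           
                     ┃                           
                     ┃                           
                     ┃                           
                     ┃                           
                     ┃                           
                     ┃                           
                     ┃                           
                     ┃                           
━━━━━━━━━━━━━━━━━━━━━┛                           


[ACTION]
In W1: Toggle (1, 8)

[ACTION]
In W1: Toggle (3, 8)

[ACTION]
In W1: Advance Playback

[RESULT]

MusicSequencer       ┃                           
─────────────────────┨                           
     0▼2345678       ┃                           
 Kick█·█·····█       ┃                           
HiHat·█····███       ┃                           
Snare·········       ┃                           
  Tom···█·█··█       ┃                           
 Bass··███····       ┃                           
                     ┃                           
                     ┃                           
                     ┃                           
                     ┃                           
                     ┃                           
                     ┃                           
                     ┃                           
                     ┃                           
━━━━━━━━━━━━━━━━━━━━━┛                           


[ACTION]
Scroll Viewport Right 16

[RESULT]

encer       ┃                                    
────────────┨                                    
45678       ┃                                    
····█       ┃                                    
··███       ┃                                    
·····       ┃                                    
·█··█       ┃                                    
█····       ┃                                    
            ┃                                    
            ┃                                    
            ┃                                    
            ┃                                    
            ┃                                    
            ┃                                    
            ┃                                    
            ┃                                    
━━━━━━━━━━━━┛                                    


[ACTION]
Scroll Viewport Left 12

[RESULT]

 ┃ MusicSequencer       ┃                        
 ┠──────────────────────┨                        
━┃      0▼2345678       ┃                        
i┃  Kick█·█·····█       ┃                        
─┃ HiHat·█····███       ┃                        
t┃ Snare·········       ┃                        
e┃   Tom···█·█··█       ┃                        
i┃  Bass··███····       ┃                        
e┃                      ┃                        
┌┃                      ┃                        
│┃                      ┃                        
│┃                      ┃                        
│┃                      ┃                        
└┃                      ┃                        
t┃                      ┃                        
t┃                      ┃                        
c┗━━━━━━━━━━━━━━━━━━━━━━┛                        
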